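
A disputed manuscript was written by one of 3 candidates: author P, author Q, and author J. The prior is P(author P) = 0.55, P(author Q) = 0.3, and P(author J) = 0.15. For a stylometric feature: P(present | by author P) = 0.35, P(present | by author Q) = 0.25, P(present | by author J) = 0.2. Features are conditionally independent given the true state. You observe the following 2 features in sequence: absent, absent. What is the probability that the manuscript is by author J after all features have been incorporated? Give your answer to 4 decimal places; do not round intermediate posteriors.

0.1931

Each posterior becomes the prior for the next update.
After 'absent': normaliser = 0.65·0.5500 + 0.75·0.3000 + 0.8·0.1500; P(author P) ≈ 0.5089, P(author Q) ≈ 0.3203, P(author J) ≈ 0.1708
After 'absent': normaliser = 0.65·0.5089 + 0.75·0.3203 + 0.8·0.1708; P(author P) ≈ 0.4674, P(author Q) ≈ 0.3395, P(author J) ≈ 0.1931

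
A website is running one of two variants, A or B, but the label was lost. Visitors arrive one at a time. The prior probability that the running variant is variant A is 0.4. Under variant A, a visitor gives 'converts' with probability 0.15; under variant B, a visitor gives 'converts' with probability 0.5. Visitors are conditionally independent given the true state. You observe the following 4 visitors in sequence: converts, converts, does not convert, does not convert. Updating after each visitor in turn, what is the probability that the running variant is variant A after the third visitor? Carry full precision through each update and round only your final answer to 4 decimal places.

0.0926

After 'converts': P(A) = 0.15·0.4000 / (0.15·0.4000 + 0.5·0.6000) ≈ 0.1667
After 'converts': P(A) = 0.15·0.1667 / (0.15·0.1667 + 0.5·0.8333) ≈ 0.0566
After 'does not convert': P(A) = 0.85·0.0566 / (0.85·0.0566 + 0.5·0.9434) ≈ 0.0926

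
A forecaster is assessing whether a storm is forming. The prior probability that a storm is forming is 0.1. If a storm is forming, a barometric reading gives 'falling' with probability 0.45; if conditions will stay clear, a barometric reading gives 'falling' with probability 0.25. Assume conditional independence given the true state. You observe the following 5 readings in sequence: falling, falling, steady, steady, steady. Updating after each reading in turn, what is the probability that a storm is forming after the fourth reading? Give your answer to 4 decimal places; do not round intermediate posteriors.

0.1622

After 'falling': P(storm) = 0.45·0.1000 / (0.45·0.1000 + 0.25·0.9000) ≈ 0.1667
After 'falling': P(storm) = 0.45·0.1667 / (0.45·0.1667 + 0.25·0.8333) ≈ 0.2647
After 'steady': P(storm) = 0.55·0.2647 / (0.55·0.2647 + 0.75·0.7353) ≈ 0.2089
After 'steady': P(storm) = 0.55·0.2089 / (0.55·0.2089 + 0.75·0.7911) ≈ 0.1622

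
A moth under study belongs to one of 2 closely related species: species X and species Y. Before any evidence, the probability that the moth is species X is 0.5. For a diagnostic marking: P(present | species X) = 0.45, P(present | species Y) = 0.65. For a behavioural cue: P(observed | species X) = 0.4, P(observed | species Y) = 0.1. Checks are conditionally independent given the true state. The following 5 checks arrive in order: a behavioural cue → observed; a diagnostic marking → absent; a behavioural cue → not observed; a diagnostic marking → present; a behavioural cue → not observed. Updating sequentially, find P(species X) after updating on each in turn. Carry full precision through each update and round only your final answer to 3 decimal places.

0.659

Each posterior becomes the prior for the next update.
After a behavioural cue='observed': P(species X) = 0.4·0.5000 / (0.4·0.5000 + 0.1·0.5000) ≈ 0.8000
After a diagnostic marking='absent': P(species X) = 0.55·0.8000 / (0.55·0.8000 + 0.35·0.2000) ≈ 0.8627
After a behavioural cue='not observed': P(species X) = 0.6·0.8627 / (0.6·0.8627 + 0.9·0.1373) ≈ 0.8073
After a diagnostic marking='present': P(species X) = 0.45·0.8073 / (0.45·0.8073 + 0.65·0.1927) ≈ 0.7437
After a behavioural cue='not observed': P(species X) = 0.6·0.7437 / (0.6·0.7437 + 0.9·0.2563) ≈ 0.6592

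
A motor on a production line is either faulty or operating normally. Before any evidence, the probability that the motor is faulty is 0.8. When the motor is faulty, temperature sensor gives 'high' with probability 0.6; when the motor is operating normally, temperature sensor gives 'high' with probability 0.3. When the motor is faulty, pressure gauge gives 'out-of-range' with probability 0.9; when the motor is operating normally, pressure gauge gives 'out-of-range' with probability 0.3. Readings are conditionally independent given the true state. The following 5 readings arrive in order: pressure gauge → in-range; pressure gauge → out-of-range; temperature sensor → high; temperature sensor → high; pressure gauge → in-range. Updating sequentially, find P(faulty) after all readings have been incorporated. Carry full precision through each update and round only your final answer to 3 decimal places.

0.495

Apply Bayes' rule sequentially, carrying P(faulty) forward.
After pressure gauge='in-range': P(faulty) = 0.1·0.8000 / (0.1·0.8000 + 0.7·0.2000) ≈ 0.3636
After pressure gauge='out-of-range': P(faulty) = 0.9·0.3636 / (0.9·0.3636 + 0.3·0.6364) ≈ 0.6316
After temperature sensor='high': P(faulty) = 0.6·0.6316 / (0.6·0.6316 + 0.3·0.3684) ≈ 0.7742
After temperature sensor='high': P(faulty) = 0.6·0.7742 / (0.6·0.7742 + 0.3·0.2258) ≈ 0.8727
After pressure gauge='in-range': P(faulty) = 0.1·0.8727 / (0.1·0.8727 + 0.7·0.1273) ≈ 0.4948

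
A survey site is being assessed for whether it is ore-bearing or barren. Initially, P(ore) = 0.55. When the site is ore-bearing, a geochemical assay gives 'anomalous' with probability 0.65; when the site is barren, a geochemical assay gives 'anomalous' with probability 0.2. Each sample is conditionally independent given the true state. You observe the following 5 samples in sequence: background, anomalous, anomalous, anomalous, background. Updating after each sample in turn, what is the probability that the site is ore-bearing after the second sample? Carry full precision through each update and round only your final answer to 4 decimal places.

0.6347

After 'background': P(ore) = 0.35·0.5500 / (0.35·0.5500 + 0.8·0.4500) ≈ 0.3484
After 'anomalous': P(ore) = 0.65·0.3484 / (0.65·0.3484 + 0.2·0.6516) ≈ 0.6347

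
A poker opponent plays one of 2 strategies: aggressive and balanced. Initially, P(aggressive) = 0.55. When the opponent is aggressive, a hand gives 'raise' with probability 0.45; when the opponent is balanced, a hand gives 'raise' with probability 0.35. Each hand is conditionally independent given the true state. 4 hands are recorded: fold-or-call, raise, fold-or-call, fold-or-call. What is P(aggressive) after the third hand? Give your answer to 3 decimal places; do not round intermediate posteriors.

Apply Bayes' rule sequentially, carrying P(aggressive) forward.
After 'fold-or-call': P(aggressive) = 0.55·0.5500 / (0.55·0.5500 + 0.65·0.4500) ≈ 0.5084
After 'raise': P(aggressive) = 0.45·0.5084 / (0.45·0.5084 + 0.35·0.4916) ≈ 0.5708
After 'fold-or-call': P(aggressive) = 0.55·0.5708 / (0.55·0.5708 + 0.65·0.4292) ≈ 0.5294

0.529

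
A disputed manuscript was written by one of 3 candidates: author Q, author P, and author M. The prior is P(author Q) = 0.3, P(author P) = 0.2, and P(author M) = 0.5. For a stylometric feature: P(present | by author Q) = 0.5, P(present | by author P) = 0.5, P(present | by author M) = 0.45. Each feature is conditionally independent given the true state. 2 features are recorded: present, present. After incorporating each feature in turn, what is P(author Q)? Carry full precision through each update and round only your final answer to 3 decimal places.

0.331

After 'present': normaliser = 0.5·0.3000 + 0.5·0.2000 + 0.45·0.5000; P(author Q) ≈ 0.3158, P(author P) ≈ 0.2105, P(author M) ≈ 0.4737
After 'present': normaliser = 0.5·0.3158 + 0.5·0.2105 + 0.45·0.4737; P(author Q) ≈ 0.3315, P(author P) ≈ 0.2210, P(author M) ≈ 0.4475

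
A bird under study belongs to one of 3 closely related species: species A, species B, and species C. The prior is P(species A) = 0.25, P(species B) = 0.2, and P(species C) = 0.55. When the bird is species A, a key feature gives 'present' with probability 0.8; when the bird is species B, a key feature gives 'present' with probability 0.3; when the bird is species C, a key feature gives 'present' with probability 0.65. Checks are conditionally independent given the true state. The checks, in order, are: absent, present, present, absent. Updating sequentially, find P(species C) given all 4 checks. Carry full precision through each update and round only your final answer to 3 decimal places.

0.652

After 'absent': normaliser = 0.2·0.2500 + 0.7·0.2000 + 0.35·0.5500; P(species A) ≈ 0.1307, P(species B) ≈ 0.3660, P(species C) ≈ 0.5033
After 'present': normaliser = 0.8·0.1307 + 0.3·0.3660 + 0.65·0.5033; P(species A) ≈ 0.1931, P(species B) ≈ 0.2028, P(species C) ≈ 0.6041
After 'present': normaliser = 0.8·0.1931 + 0.3·0.2028 + 0.65·0.6041; P(species A) ≈ 0.2541, P(species B) ≈ 0.1001, P(species C) ≈ 0.6458
After 'absent': normaliser = 0.2·0.2541 + 0.7·0.1001 + 0.35·0.6458; P(species A) ≈ 0.1465, P(species B) ≈ 0.2019, P(species C) ≈ 0.6516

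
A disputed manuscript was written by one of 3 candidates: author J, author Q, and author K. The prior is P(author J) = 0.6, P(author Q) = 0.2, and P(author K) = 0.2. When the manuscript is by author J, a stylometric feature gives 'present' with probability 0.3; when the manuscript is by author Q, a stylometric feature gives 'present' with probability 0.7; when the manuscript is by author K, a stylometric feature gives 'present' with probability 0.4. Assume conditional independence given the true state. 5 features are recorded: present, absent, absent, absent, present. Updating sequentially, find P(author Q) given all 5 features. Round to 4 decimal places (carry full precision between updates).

0.0942

After 'present': normaliser = 0.3·0.6000 + 0.7·0.2000 + 0.4·0.2000; P(author J) ≈ 0.4500, P(author Q) ≈ 0.3500, P(author K) ≈ 0.2000
After 'absent': normaliser = 0.7·0.4500 + 0.3·0.3500 + 0.6·0.2000; P(author J) ≈ 0.5833, P(author Q) ≈ 0.1944, P(author K) ≈ 0.2222
After 'absent': normaliser = 0.7·0.5833 + 0.3·0.1944 + 0.6·0.2222; P(author J) ≈ 0.6806, P(author Q) ≈ 0.0972, P(author K) ≈ 0.2222
After 'absent': normaliser = 0.7·0.6806 + 0.3·0.0972 + 0.6·0.2222; P(author J) ≈ 0.7457, P(author Q) ≈ 0.0457, P(author K) ≈ 0.2087
After 'present': normaliser = 0.3·0.7457 + 0.7·0.0457 + 0.4·0.2087; P(author J) ≈ 0.6596, P(author Q) ≈ 0.0942, P(author K) ≈ 0.2462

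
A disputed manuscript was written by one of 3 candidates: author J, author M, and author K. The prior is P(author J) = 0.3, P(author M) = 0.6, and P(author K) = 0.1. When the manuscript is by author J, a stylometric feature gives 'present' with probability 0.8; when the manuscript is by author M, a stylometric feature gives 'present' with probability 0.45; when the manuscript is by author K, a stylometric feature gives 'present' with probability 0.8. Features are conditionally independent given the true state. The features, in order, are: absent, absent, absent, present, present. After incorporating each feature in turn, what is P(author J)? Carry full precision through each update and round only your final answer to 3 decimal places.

0.069

Apply Bayes' rule sequentially, carrying P(author J) forward.
After 'absent': normaliser = 0.2·0.3000 + 0.55·0.6000 + 0.2·0.1000; P(author J) ≈ 0.1463, P(author M) ≈ 0.8049, P(author K) ≈ 0.0488
After 'absent': normaliser = 0.2·0.1463 + 0.55·0.8049 + 0.2·0.0488; P(author J) ≈ 0.0608, P(author M) ≈ 0.9190, P(author K) ≈ 0.0203
After 'absent': normaliser = 0.2·0.0608 + 0.55·0.9190 + 0.2·0.0203; P(author J) ≈ 0.0233, P(author M) ≈ 0.9689, P(author K) ≈ 0.0078
After 'present': normaliser = 0.8·0.0233 + 0.45·0.9689 + 0.8·0.0078; P(author J) ≈ 0.0404, P(author M) ≈ 0.9461, P(author K) ≈ 0.0135
After 'present': normaliser = 0.8·0.0404 + 0.45·0.9461 + 0.8·0.0135; P(author J) ≈ 0.0690, P(author M) ≈ 0.9080, P(author K) ≈ 0.0230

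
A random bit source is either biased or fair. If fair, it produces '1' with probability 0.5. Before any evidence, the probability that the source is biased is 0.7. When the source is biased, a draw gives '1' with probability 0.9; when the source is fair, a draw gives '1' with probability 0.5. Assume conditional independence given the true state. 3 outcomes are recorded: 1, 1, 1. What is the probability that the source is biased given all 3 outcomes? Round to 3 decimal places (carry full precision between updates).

After '1': P(biased) = 0.9·0.7000 / (0.9·0.7000 + 0.5·0.3000) ≈ 0.8077
After '1': P(biased) = 0.9·0.8077 / (0.9·0.8077 + 0.5·0.1923) ≈ 0.8832
After '1': P(biased) = 0.9·0.8832 / (0.9·0.8832 + 0.5·0.1168) ≈ 0.9315

0.932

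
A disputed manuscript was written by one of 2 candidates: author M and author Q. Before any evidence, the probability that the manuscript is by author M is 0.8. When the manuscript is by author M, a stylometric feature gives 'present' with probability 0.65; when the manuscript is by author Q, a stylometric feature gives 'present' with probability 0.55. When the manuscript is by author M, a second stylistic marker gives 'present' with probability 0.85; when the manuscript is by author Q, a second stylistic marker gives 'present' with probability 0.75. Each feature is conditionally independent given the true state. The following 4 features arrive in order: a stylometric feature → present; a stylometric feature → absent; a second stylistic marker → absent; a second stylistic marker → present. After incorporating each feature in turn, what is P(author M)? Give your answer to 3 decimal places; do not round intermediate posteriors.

After a stylometric feature='present': P(author M) = 0.65·0.8000 / (0.65·0.8000 + 0.55·0.2000) ≈ 0.8254
After a stylometric feature='absent': P(author M) = 0.35·0.8254 / (0.35·0.8254 + 0.45·0.1746) ≈ 0.7862
After a second stylistic marker='absent': P(author M) = 0.15·0.7862 / (0.15·0.7862 + 0.25·0.2138) ≈ 0.6881
After a second stylistic marker='present': P(author M) = 0.85·0.6881 / (0.85·0.6881 + 0.75·0.3119) ≈ 0.7143

0.714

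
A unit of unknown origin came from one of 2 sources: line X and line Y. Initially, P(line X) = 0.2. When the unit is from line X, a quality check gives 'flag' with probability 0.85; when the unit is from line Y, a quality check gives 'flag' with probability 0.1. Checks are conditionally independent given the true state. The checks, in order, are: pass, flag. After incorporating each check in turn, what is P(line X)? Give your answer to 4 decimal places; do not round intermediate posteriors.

0.2615

After 'pass': P(line X) = 0.15·0.2000 / (0.15·0.2000 + 0.9·0.8000) ≈ 0.0400
After 'flag': P(line X) = 0.85·0.0400 / (0.85·0.0400 + 0.1·0.9600) ≈ 0.2615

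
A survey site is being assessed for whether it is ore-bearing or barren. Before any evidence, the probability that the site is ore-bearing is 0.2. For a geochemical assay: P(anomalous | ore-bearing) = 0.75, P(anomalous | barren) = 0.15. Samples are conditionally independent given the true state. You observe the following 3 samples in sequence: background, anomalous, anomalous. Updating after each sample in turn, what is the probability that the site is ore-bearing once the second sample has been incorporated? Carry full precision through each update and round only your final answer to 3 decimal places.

0.269

Apply Bayes' rule sequentially, carrying P(ore) forward.
After 'background': P(ore) = 0.25·0.2000 / (0.25·0.2000 + 0.85·0.8000) ≈ 0.0685
After 'anomalous': P(ore) = 0.75·0.0685 / (0.75·0.0685 + 0.15·0.9315) ≈ 0.2688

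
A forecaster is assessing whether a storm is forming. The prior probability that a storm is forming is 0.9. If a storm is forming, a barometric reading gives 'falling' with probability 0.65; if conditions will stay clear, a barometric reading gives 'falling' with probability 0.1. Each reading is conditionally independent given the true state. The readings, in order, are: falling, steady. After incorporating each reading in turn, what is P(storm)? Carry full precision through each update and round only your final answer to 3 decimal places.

After 'falling': P(storm) = 0.65·0.9000 / (0.65·0.9000 + 0.1·0.1000) ≈ 0.9832
After 'steady': P(storm) = 0.35·0.9832 / (0.35·0.9832 + 0.9·0.0168) ≈ 0.9579

0.958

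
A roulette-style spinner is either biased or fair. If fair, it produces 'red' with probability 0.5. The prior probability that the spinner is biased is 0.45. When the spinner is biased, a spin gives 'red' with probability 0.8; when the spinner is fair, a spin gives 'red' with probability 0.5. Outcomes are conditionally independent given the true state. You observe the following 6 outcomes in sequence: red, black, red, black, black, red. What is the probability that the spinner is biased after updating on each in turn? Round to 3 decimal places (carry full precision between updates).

0.177

Apply Bayes' rule sequentially, carrying P(biased) forward.
After 'red': P(biased) = 0.8·0.4500 / (0.8·0.4500 + 0.5·0.5500) ≈ 0.5669
After 'black': P(biased) = 0.2·0.5669 / (0.2·0.5669 + 0.5·0.4331) ≈ 0.3437
After 'red': P(biased) = 0.8·0.3437 / (0.8·0.3437 + 0.5·0.6563) ≈ 0.4559
After 'black': P(biased) = 0.2·0.4559 / (0.2·0.4559 + 0.5·0.5441) ≈ 0.2510
After 'black': P(biased) = 0.2·0.2510 / (0.2·0.2510 + 0.5·0.7490) ≈ 0.1182
After 'red': P(biased) = 0.8·0.1182 / (0.8·0.1182 + 0.5·0.8818) ≈ 0.1766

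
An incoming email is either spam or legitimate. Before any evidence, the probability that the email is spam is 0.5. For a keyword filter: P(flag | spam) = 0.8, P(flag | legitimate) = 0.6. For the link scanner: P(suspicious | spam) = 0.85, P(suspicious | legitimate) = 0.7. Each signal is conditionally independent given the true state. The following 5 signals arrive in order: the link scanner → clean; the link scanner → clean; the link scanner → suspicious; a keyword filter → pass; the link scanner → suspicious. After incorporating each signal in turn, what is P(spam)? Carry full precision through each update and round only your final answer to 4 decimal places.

0.1556

After the link scanner='clean': P(spam) = 0.15·0.5000 / (0.15·0.5000 + 0.3·0.5000) ≈ 0.3333
After the link scanner='clean': P(spam) = 0.15·0.3333 / (0.15·0.3333 + 0.3·0.6667) ≈ 0.2000
After the link scanner='suspicious': P(spam) = 0.85·0.2000 / (0.85·0.2000 + 0.7·0.8000) ≈ 0.2329
After a keyword filter='pass': P(spam) = 0.2·0.2329 / (0.2·0.2329 + 0.4·0.7671) ≈ 0.1318
After the link scanner='suspicious': P(spam) = 0.85·0.1318 / (0.85·0.1318 + 0.7·0.8682) ≈ 0.1556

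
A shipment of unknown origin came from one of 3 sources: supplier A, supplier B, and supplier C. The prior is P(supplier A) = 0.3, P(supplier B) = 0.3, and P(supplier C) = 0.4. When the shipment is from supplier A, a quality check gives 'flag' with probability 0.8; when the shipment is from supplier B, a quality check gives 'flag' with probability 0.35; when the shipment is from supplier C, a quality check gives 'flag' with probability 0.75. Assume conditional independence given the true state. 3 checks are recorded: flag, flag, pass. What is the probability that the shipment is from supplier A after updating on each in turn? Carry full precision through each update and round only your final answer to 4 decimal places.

0.3239

After 'flag': normaliser = 0.8·0.3000 + 0.35·0.3000 + 0.75·0.4000; P(supplier A) ≈ 0.3721, P(supplier B) ≈ 0.1628, P(supplier C) ≈ 0.4651
After 'flag': normaliser = 0.8·0.3721 + 0.35·0.1628 + 0.75·0.4651; P(supplier A) ≈ 0.4231, P(supplier B) ≈ 0.0810, P(supplier C) ≈ 0.4959
After 'pass': normaliser = 0.2·0.4231 + 0.65·0.0810 + 0.25·0.4959; P(supplier A) ≈ 0.3239, P(supplier B) ≈ 0.2015, P(supplier C) ≈ 0.4745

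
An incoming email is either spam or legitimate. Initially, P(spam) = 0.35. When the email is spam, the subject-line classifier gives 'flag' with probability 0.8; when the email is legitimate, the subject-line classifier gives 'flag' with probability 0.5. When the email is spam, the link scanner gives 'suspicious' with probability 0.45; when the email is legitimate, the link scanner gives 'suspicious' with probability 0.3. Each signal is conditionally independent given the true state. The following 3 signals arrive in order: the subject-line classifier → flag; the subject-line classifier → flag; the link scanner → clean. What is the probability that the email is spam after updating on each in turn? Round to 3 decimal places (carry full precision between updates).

0.520

After the subject-line classifier='flag': P(spam) = 0.8·0.3500 / (0.8·0.3500 + 0.5·0.6500) ≈ 0.4628
After the subject-line classifier='flag': P(spam) = 0.8·0.4628 / (0.8·0.4628 + 0.5·0.5372) ≈ 0.5796
After the link scanner='clean': P(spam) = 0.55·0.5796 / (0.55·0.5796 + 0.7·0.4204) ≈ 0.5199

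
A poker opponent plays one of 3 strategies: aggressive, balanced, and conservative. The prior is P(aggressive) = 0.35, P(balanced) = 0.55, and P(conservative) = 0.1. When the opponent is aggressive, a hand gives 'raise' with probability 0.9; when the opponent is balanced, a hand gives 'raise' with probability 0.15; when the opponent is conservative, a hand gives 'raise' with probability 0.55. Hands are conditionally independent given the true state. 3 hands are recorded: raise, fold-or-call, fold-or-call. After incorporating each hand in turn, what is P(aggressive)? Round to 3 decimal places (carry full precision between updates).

0.043

Each posterior becomes the prior for the next update.
After 'raise': normaliser = 0.9·0.3500 + 0.15·0.5500 + 0.55·0.1000; P(aggressive) ≈ 0.6961, P(balanced) ≈ 0.1823, P(conservative) ≈ 0.1215
After 'fold-or-call': normaliser = 0.1·0.6961 + 0.85·0.1823 + 0.45·0.1215; P(aggressive) ≈ 0.2493, P(balanced) ≈ 0.5549, P(conservative) ≈ 0.1958
After 'fold-or-call': normaliser = 0.1·0.2493 + 0.85·0.5549 + 0.45·0.1958; P(aggressive) ≈ 0.0426, P(balanced) ≈ 0.8066, P(conservative) ≈ 0.1507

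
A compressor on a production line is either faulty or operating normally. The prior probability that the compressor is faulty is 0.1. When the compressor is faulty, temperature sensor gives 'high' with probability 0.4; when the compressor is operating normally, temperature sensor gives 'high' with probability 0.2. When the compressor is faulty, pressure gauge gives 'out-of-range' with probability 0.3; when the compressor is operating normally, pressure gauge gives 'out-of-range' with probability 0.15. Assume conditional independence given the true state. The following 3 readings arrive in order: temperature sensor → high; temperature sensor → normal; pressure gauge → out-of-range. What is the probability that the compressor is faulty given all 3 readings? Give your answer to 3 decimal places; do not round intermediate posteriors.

After temperature sensor='high': P(faulty) = 0.4·0.1000 / (0.4·0.1000 + 0.2·0.9000) ≈ 0.1818
After temperature sensor='normal': P(faulty) = 0.6·0.1818 / (0.6·0.1818 + 0.8·0.8182) ≈ 0.1429
After pressure gauge='out-of-range': P(faulty) = 0.3·0.1429 / (0.3·0.1429 + 0.15·0.8571) ≈ 0.2500

0.250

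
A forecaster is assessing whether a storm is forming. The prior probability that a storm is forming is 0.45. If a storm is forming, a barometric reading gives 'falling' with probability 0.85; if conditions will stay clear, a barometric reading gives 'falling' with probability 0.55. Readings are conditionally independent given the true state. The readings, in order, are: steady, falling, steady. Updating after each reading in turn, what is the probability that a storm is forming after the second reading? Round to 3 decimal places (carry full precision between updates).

After 'steady': P(storm) = 0.15·0.4500 / (0.15·0.4500 + 0.45·0.5500) ≈ 0.2143
After 'falling': P(storm) = 0.85·0.2143 / (0.85·0.2143 + 0.55·0.7857) ≈ 0.2965

0.297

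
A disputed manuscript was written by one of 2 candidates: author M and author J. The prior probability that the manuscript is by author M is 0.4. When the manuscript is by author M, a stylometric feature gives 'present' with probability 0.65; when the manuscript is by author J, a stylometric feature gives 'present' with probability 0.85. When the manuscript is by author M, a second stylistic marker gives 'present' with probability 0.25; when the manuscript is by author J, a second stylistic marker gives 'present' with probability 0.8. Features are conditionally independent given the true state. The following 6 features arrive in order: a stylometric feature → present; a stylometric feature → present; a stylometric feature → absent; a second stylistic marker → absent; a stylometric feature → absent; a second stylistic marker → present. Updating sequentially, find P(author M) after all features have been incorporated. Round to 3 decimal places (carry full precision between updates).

After a stylometric feature='present': P(author M) = 0.65·0.4000 / (0.65·0.4000 + 0.85·0.6000) ≈ 0.3377
After a stylometric feature='present': P(author M) = 0.65·0.3377 / (0.65·0.3377 + 0.85·0.6623) ≈ 0.2805
After a stylometric feature='absent': P(author M) = 0.35·0.2805 / (0.35·0.2805 + 0.15·0.7195) ≈ 0.4763
After a second stylistic marker='absent': P(author M) = 0.75·0.4763 / (0.75·0.4763 + 0.2·0.5237) ≈ 0.7733
After a stylometric feature='absent': P(author M) = 0.35·0.7733 / (0.35·0.7733 + 0.15·0.2267) ≈ 0.8884
After a second stylistic marker='present': P(author M) = 0.25·0.8884 / (0.25·0.8884 + 0.8·0.1116) ≈ 0.7132

0.713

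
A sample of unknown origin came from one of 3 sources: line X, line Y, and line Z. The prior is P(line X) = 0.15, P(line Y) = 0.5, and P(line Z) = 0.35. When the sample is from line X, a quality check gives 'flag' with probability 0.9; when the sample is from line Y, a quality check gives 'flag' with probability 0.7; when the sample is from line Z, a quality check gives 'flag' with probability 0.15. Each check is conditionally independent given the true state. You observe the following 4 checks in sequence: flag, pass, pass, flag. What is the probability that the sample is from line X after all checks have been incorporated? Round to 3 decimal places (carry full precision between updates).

0.042

After 'flag': normaliser = 0.9·0.1500 + 0.7·0.5000 + 0.15·0.3500; P(line X) ≈ 0.2512, P(line Y) ≈ 0.6512, P(line Z) ≈ 0.0977
After 'pass': normaliser = 0.1·0.2512 + 0.3·0.6512 + 0.85·0.0977; P(line X) ≈ 0.0828, P(line Y) ≈ 0.6437, P(line Z) ≈ 0.2736
After 'pass': normaliser = 0.1·0.0828 + 0.3·0.6437 + 0.85·0.2736; P(line X) ≈ 0.0191, P(line Y) ≈ 0.4450, P(line Z) ≈ 0.5359
After 'flag': normaliser = 0.9·0.0191 + 0.7·0.4450 + 0.15·0.5359; P(line X) ≈ 0.0420, P(line Y) ≈ 0.7615, P(line Z) ≈ 0.1965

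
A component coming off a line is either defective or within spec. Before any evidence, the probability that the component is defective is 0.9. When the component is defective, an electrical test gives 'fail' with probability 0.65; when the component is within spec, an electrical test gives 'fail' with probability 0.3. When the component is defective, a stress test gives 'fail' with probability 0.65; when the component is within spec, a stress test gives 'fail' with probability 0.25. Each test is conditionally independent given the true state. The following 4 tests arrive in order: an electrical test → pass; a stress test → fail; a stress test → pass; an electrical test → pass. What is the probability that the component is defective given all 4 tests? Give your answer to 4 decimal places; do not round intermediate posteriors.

After an electrical test='pass': P(defective) = 0.35·0.9000 / (0.35·0.9000 + 0.7·0.1000) ≈ 0.8182
After a stress test='fail': P(defective) = 0.65·0.8182 / (0.65·0.8182 + 0.25·0.1818) ≈ 0.9213
After a stress test='pass': P(defective) = 0.35·0.9213 / (0.35·0.9213 + 0.75·0.0787) ≈ 0.8452
After an electrical test='pass': P(defective) = 0.35·0.8452 / (0.35·0.8452 + 0.7·0.1548) ≈ 0.7319

0.7319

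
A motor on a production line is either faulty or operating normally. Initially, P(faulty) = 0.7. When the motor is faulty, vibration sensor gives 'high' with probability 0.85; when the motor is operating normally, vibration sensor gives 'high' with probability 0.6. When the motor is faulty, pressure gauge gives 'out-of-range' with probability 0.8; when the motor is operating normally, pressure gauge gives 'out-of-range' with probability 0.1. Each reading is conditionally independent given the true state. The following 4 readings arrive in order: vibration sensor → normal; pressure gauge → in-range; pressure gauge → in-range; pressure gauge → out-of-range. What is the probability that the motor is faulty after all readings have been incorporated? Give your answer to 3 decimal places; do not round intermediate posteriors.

After vibration sensor='normal': P(faulty) = 0.15·0.7000 / (0.15·0.7000 + 0.4·0.3000) ≈ 0.4667
After pressure gauge='in-range': P(faulty) = 0.2·0.4667 / (0.2·0.4667 + 0.9·0.5333) ≈ 0.1628
After pressure gauge='in-range': P(faulty) = 0.2·0.1628 / (0.2·0.1628 + 0.9·0.8372) ≈ 0.0414
After pressure gauge='out-of-range': P(faulty) = 0.8·0.0414 / (0.8·0.0414 + 0.1·0.9586) ≈ 0.2569

0.257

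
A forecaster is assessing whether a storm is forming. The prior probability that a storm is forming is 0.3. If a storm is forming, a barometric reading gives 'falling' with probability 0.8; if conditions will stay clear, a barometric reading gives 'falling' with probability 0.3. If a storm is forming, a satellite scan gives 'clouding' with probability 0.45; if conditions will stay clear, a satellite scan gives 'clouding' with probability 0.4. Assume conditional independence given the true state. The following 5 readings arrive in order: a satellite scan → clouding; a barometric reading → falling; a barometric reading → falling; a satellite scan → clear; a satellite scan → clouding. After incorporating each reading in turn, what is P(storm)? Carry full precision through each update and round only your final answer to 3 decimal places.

0.780

After a satellite scan='clouding': P(storm) = 0.45·0.3000 / (0.45·0.3000 + 0.4·0.7000) ≈ 0.3253
After a barometric reading='falling': P(storm) = 0.8·0.3253 / (0.8·0.3253 + 0.3·0.6747) ≈ 0.5625
After a barometric reading='falling': P(storm) = 0.8·0.5625 / (0.8·0.5625 + 0.3·0.4375) ≈ 0.7742
After a satellite scan='clear': P(storm) = 0.55·0.7742 / (0.55·0.7742 + 0.6·0.2258) ≈ 0.7586
After a satellite scan='clouding': P(storm) = 0.45·0.7586 / (0.45·0.7586 + 0.4·0.2414) ≈ 0.7795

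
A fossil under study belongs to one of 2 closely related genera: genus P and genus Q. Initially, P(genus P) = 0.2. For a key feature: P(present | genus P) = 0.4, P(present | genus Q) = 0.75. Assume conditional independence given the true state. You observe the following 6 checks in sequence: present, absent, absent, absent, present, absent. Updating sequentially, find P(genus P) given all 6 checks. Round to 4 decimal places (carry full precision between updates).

0.7023

After 'present': P(genus P) = 0.4·0.2000 / (0.4·0.2000 + 0.75·0.8000) ≈ 0.1176
After 'absent': P(genus P) = 0.6·0.1176 / (0.6·0.1176 + 0.25·0.8824) ≈ 0.2424
After 'absent': P(genus P) = 0.6·0.2424 / (0.6·0.2424 + 0.25·0.7576) ≈ 0.4344
After 'absent': P(genus P) = 0.6·0.4344 / (0.6·0.4344 + 0.25·0.5656) ≈ 0.6483
After 'present': P(genus P) = 0.4·0.6483 / (0.4·0.6483 + 0.75·0.3517) ≈ 0.4957
After 'absent': P(genus P) = 0.6·0.4957 / (0.6·0.4957 + 0.25·0.5043) ≈ 0.7023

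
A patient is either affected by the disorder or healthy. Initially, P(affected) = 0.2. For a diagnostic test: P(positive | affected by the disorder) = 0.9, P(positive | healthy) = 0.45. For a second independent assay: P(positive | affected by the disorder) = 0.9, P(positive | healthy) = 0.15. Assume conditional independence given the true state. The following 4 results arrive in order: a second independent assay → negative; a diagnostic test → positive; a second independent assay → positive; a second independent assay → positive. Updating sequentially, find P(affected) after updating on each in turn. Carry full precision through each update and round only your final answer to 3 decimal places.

After a second independent assay='negative': P(affected) = 0.1·0.2000 / (0.1·0.2000 + 0.85·0.8000) ≈ 0.0286
After a diagnostic test='positive': P(affected) = 0.9·0.0286 / (0.9·0.0286 + 0.45·0.9714) ≈ 0.0556
After a second independent assay='positive': P(affected) = 0.9·0.0556 / (0.9·0.0556 + 0.15·0.9444) ≈ 0.2609
After a second independent assay='positive': P(affected) = 0.9·0.2609 / (0.9·0.2609 + 0.15·0.7391) ≈ 0.6792

0.679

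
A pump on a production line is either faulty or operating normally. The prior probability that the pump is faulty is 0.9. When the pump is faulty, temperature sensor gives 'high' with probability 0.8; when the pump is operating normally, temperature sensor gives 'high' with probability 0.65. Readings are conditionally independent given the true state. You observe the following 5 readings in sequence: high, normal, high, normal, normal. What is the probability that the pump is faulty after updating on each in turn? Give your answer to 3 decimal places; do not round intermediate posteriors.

Each posterior becomes the prior for the next update.
After 'high': P(faulty) = 0.8·0.9000 / (0.8·0.9000 + 0.65·0.1000) ≈ 0.9172
After 'normal': P(faulty) = 0.2·0.9172 / (0.2·0.9172 + 0.35·0.0828) ≈ 0.8636
After 'high': P(faulty) = 0.8·0.8636 / (0.8·0.8636 + 0.65·0.1364) ≈ 0.8862
After 'normal': P(faulty) = 0.2·0.8862 / (0.2·0.8862 + 0.35·0.1138) ≈ 0.8166
After 'normal': P(faulty) = 0.2·0.8166 / (0.2·0.8166 + 0.35·0.1834) ≈ 0.7178

0.718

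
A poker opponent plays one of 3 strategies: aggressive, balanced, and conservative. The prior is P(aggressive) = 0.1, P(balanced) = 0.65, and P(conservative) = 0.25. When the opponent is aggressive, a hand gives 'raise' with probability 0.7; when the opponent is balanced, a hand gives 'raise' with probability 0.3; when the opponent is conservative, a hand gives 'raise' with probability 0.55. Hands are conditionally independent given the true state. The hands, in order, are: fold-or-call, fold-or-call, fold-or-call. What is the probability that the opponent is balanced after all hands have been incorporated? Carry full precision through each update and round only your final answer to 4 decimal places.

0.8974

After 'fold-or-call': normaliser = 0.3·0.1000 + 0.7·0.6500 + 0.45·0.2500; P(aggressive) ≈ 0.0502, P(balanced) ≈ 0.7615, P(conservative) ≈ 0.1883
After 'fold-or-call': normaliser = 0.3·0.0502 + 0.7·0.7615 + 0.45·0.1883; P(aggressive) ≈ 0.0238, P(balanced) ≈ 0.8423, P(conservative) ≈ 0.1339
After 'fold-or-call': normaliser = 0.3·0.0238 + 0.7·0.8423 + 0.45·0.1339; P(aggressive) ≈ 0.0109, P(balanced) ≈ 0.8974, P(conservative) ≈ 0.0917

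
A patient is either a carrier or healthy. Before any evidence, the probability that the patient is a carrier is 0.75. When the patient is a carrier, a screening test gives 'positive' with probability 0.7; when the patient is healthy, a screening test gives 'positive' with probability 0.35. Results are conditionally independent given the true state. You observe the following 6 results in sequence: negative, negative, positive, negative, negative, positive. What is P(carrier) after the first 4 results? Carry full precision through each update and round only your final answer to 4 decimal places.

0.3710

Each posterior becomes the prior for the next update.
After 'negative': P(carrier) = 0.3·0.7500 / (0.3·0.7500 + 0.65·0.2500) ≈ 0.5806
After 'negative': P(carrier) = 0.3·0.5806 / (0.3·0.5806 + 0.65·0.4194) ≈ 0.3899
After 'positive': P(carrier) = 0.7·0.3899 / (0.7·0.3899 + 0.35·0.6101) ≈ 0.5610
After 'negative': P(carrier) = 0.3·0.5610 / (0.3·0.5610 + 0.65·0.4390) ≈ 0.3710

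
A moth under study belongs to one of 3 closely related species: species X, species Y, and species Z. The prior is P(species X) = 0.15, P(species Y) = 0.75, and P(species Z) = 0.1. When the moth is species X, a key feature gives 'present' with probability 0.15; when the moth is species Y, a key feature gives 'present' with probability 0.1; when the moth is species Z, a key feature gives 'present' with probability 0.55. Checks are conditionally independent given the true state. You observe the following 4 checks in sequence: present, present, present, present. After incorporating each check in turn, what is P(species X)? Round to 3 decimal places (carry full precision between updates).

Apply Bayes' rule sequentially, carrying P(species X) forward.
After 'present': normaliser = 0.15·0.1500 + 0.1·0.7500 + 0.55·0.1000; P(species X) ≈ 0.1475, P(species Y) ≈ 0.4918, P(species Z) ≈ 0.3607
After 'present': normaliser = 0.15·0.1475 + 0.1·0.4918 + 0.55·0.3607; P(species X) ≈ 0.0821, P(species Y) ≈ 0.1824, P(species Z) ≈ 0.7356
After 'present': normaliser = 0.15·0.0821 + 0.1·0.1824 + 0.55·0.7356; P(species X) ≈ 0.0283, P(species Y) ≈ 0.0419, P(species Z) ≈ 0.9298
After 'present': normaliser = 0.15·0.0283 + 0.1·0.0419 + 0.55·0.9298; P(species X) ≈ 0.0082, P(species Y) ≈ 0.0081, P(species Z) ≈ 0.9838

0.008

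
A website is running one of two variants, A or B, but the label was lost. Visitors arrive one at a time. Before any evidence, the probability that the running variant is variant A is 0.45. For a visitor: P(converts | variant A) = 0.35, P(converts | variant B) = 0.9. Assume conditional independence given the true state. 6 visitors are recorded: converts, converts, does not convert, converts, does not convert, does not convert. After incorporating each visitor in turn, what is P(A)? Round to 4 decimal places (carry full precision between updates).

After 'converts': P(A) = 0.35·0.4500 / (0.35·0.4500 + 0.9·0.5500) ≈ 0.2414
After 'converts': P(A) = 0.35·0.2414 / (0.35·0.2414 + 0.9·0.7586) ≈ 0.1101
After 'does not convert': P(A) = 0.65·0.1101 / (0.65·0.1101 + 0.1·0.8899) ≈ 0.4458
After 'converts': P(A) = 0.35·0.4458 / (0.35·0.4458 + 0.9·0.5542) ≈ 0.2383
After 'does not convert': P(A) = 0.65·0.2383 / (0.65·0.2383 + 0.1·0.7617) ≈ 0.6703
After 'does not convert': P(A) = 0.65·0.6703 / (0.65·0.6703 + 0.1·0.3297) ≈ 0.9297

0.9297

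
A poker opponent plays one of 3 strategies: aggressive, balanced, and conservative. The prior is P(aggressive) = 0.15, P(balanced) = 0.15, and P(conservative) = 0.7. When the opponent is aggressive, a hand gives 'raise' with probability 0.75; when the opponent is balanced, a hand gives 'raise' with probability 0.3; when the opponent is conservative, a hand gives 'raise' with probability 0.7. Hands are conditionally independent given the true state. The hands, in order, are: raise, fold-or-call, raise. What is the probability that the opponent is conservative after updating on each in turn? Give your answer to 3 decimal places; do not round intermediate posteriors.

0.771

After 'raise': normaliser = 0.75·0.1500 + 0.3·0.1500 + 0.7·0.7000; P(aggressive) ≈ 0.1737, P(balanced) ≈ 0.0695, P(conservative) ≈ 0.7568
After 'fold-or-call': normaliser = 0.25·0.1737 + 0.7·0.0695 + 0.3·0.7568; P(aggressive) ≈ 0.1361, P(balanced) ≈ 0.1525, P(conservative) ≈ 0.7114
After 'raise': normaliser = 0.75·0.1361 + 0.3·0.1525 + 0.7·0.7114; P(aggressive) ≈ 0.1581, P(balanced) ≈ 0.0708, P(conservative) ≈ 0.7711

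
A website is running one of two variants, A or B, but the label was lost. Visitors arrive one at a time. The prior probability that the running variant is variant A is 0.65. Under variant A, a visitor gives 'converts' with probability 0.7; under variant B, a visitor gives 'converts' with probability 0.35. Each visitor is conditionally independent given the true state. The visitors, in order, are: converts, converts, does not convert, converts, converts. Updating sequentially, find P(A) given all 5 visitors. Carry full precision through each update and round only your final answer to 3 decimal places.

After 'converts': P(A) = 0.7·0.6500 / (0.7·0.6500 + 0.35·0.3500) ≈ 0.7879
After 'converts': P(A) = 0.7·0.7879 / (0.7·0.7879 + 0.35·0.2121) ≈ 0.8814
After 'does not convert': P(A) = 0.3·0.8814 / (0.3·0.8814 + 0.65·0.1186) ≈ 0.7742
After 'converts': P(A) = 0.7·0.7742 / (0.7·0.7742 + 0.35·0.2258) ≈ 0.8727
After 'converts': P(A) = 0.7·0.8727 / (0.7·0.8727 + 0.35·0.1273) ≈ 0.9320

0.932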